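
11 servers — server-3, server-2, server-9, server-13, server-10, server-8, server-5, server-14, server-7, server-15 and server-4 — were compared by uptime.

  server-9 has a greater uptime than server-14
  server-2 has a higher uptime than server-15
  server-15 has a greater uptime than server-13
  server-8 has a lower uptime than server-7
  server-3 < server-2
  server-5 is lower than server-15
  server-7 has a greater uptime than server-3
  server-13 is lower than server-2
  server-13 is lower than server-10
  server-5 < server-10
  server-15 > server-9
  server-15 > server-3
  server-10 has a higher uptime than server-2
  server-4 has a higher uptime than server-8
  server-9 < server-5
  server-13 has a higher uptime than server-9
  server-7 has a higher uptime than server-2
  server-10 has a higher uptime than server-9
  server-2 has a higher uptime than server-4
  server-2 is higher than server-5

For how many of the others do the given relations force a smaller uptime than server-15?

5

The elements the relations force below server-15 are server-3, server-14, server-9, server-13, server-5 — no chain reaches any other.
That is 5.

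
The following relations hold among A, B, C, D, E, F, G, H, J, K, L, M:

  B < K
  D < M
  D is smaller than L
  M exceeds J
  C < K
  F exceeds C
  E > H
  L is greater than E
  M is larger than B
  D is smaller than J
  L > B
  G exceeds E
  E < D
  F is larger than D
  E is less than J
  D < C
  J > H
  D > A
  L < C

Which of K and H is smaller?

Following the relations from H: H < E < D < L < C < K.
So H < K; H is the smaller of the two.

H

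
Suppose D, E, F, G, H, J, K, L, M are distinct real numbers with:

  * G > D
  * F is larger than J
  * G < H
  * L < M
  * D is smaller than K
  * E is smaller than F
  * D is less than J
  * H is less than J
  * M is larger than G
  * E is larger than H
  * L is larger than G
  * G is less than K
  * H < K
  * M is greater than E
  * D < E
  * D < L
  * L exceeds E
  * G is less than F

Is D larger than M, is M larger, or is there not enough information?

The relevant relations are D < G; G < H; H < E; E < L; L < M.
Together: D < G < H < E < L < M.
So M is larger.

M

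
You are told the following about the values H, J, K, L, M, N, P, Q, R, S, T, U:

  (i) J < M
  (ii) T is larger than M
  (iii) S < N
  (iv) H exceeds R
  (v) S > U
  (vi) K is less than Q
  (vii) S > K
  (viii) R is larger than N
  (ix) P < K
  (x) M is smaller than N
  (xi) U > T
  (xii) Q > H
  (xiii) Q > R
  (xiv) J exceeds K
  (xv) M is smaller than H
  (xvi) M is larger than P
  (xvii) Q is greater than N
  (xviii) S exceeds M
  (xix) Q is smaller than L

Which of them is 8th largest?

Chaining the given pairs: P < K < J < M < T < U < S < N < R < H < Q < L.
Counting 8 from the largest end gives T.

T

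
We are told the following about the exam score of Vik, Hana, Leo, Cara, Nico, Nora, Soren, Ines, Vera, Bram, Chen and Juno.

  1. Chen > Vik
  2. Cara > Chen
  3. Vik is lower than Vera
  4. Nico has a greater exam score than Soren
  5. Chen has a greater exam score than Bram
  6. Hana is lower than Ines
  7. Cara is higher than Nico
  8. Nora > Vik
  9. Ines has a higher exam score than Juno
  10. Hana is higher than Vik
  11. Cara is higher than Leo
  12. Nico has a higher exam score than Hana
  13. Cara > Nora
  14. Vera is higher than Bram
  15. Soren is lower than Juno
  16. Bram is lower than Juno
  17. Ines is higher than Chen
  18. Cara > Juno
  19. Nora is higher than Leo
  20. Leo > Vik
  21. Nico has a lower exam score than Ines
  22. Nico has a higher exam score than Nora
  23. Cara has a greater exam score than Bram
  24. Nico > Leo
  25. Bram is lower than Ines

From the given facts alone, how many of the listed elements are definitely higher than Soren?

4

The elements the relations force above Soren are Juno, Nico, Cara, Ines — no chain reaches any other.
That is 4.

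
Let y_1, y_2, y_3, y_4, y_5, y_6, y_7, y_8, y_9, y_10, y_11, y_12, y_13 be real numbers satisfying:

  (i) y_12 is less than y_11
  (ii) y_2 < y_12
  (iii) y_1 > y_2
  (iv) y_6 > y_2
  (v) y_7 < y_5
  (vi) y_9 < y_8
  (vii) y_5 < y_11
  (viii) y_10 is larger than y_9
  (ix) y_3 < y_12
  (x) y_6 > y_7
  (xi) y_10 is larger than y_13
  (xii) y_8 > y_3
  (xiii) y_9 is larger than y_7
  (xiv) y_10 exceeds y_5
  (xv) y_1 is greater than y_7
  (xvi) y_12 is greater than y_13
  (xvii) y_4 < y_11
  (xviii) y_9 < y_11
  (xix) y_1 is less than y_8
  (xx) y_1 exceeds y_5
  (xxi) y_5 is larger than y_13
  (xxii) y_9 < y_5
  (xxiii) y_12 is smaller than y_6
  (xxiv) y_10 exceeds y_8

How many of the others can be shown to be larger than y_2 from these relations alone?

6

The elements the relations force above y_2 are y_12, y_11, y_6, y_1, y_8, y_10 — no chain reaches any other.
That is 6.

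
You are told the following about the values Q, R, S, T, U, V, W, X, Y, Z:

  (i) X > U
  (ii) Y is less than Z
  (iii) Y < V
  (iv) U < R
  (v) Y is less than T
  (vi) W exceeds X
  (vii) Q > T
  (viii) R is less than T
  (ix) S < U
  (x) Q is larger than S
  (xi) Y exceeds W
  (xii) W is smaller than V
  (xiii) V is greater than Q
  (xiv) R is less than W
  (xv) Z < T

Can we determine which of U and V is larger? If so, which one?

V

The relevant relations are U < R; R < W; W < Y; Y < Z; Z < T; T < Q; Q < V.
Together: U < R < W < Y < Z < T < Q < V.
So V is larger.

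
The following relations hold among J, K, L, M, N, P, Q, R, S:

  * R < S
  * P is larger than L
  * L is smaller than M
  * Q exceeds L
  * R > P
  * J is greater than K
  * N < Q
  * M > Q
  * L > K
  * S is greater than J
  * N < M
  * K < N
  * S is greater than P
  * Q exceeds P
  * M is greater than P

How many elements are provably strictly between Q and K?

Chaining upward from K reaches: L, P, N, J, M, R, S.
Chaining downward from Q reaches: L, P, N.
Strictly between K and Q are those in both lists: L, P, N — 3 elements.

3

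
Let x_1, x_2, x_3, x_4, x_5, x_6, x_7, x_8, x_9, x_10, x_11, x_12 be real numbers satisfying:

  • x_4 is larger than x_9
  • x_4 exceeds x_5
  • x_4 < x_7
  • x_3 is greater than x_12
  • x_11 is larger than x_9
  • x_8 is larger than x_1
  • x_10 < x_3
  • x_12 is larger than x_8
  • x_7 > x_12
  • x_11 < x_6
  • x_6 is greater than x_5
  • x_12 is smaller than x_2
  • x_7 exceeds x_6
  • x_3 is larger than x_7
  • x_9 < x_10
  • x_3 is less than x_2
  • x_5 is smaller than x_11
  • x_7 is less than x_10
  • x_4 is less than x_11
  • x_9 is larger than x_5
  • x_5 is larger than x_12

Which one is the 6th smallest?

x_4

Piecing the relations together gives one ordering: x_1 < x_8 < x_12 < x_5 < x_9 < x_4 < x_11 < x_6 < x_7 < x_10 < x_3 < x_2.
The 6th smallest is x_4.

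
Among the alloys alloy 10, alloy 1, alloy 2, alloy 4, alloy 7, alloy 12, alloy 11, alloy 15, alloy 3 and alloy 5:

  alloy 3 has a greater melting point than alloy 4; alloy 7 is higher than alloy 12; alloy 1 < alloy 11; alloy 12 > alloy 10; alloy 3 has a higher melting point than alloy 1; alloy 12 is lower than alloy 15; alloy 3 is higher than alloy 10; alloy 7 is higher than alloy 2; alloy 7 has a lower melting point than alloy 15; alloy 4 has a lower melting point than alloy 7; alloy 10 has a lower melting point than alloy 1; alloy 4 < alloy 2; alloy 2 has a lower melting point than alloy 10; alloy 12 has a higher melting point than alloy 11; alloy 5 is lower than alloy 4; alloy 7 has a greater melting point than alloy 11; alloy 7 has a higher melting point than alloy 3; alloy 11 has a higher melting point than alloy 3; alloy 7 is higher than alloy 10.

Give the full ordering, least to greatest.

The consecutive links are each given: alloy 5 < alloy 4; alloy 4 < alloy 2; alloy 2 < alloy 10; alloy 10 < alloy 1; alloy 1 < alloy 3; alloy 3 < alloy 11; alloy 11 < alloy 12; alloy 12 < alloy 7; alloy 7 < alloy 15.

alloy 5 < alloy 4 < alloy 2 < alloy 10 < alloy 1 < alloy 3 < alloy 11 < alloy 12 < alloy 7 < alloy 15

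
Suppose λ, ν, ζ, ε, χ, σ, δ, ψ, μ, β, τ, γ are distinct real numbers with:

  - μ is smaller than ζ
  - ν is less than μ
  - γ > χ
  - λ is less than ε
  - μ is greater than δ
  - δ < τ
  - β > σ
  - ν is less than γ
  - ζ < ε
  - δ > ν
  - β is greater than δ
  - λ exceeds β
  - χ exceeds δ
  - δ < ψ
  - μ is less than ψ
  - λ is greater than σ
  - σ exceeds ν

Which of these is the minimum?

Chaining upward from ν: directly above it, δ, σ, μ, γ; then ζ, χ, β, λ, ψ, τ; then ε.
That covers every other element, and nothing is given below ν, so ν is the minimum.

ν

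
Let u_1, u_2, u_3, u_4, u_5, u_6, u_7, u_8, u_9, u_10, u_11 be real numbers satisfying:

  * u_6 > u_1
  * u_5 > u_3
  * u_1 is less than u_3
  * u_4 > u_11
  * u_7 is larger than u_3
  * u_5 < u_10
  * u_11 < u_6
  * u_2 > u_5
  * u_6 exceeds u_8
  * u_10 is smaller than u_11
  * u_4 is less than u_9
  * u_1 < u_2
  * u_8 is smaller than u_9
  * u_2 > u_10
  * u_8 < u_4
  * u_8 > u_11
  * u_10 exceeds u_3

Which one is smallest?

u_1

u_3 is not least since u_1 < u_3; u_5 is not least since u_3 < u_5; u_10 is not least since u_5 < u_10; u_11 is not least since u_10 < u_11; u_8 is not least since u_11 < u_8; u_4 is not least since u_11 < u_4; u_9 is not least since u_8 < u_9; u_2 is not least since u_10 < u_2; u_7 is not least since u_3 < u_7; u_6 is not least since u_11 < u_6.
Only u_1 has nothing below it, so u_1 is the smallest.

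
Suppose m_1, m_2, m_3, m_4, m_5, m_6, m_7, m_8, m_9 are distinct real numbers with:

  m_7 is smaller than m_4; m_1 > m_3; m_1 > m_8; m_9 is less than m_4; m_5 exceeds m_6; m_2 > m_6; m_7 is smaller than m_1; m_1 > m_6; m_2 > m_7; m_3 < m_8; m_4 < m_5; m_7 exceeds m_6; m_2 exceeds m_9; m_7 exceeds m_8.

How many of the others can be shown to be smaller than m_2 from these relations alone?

5

Directly below m_2: m_9, m_6, m_7.
One step further: m_8 (4 so far).
One step further: m_3 (5 so far).
Nothing else is reachable below m_2; 5 in all.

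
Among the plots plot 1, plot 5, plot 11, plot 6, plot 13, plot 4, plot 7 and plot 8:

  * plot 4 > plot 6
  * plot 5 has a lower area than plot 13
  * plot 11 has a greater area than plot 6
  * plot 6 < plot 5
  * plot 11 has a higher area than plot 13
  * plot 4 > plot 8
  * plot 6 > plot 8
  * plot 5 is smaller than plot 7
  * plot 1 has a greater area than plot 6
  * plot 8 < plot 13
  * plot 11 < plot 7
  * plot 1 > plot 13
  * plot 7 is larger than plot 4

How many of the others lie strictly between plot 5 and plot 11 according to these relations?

The relations place plot 5 below plot 11. An element lies strictly between them when it is forced above plot 5 and also forced below plot 11.
Above plot 5: {plot 13, plot 1, plot 7}. Below plot 11: {plot 8, plot 6, plot 13}.
Intersection: {plot 13} — 1.

1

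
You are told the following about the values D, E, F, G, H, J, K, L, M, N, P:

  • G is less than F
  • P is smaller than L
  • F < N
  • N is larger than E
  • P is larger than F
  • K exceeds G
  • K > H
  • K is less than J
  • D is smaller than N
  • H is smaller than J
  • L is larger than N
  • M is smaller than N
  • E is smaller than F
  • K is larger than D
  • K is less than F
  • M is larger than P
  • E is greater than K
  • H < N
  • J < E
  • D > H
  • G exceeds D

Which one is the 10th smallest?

The consecutive relations fix a unique order: H < D < G < K < J < E < F < P < M < N < L.
The 10th smallest is N.

N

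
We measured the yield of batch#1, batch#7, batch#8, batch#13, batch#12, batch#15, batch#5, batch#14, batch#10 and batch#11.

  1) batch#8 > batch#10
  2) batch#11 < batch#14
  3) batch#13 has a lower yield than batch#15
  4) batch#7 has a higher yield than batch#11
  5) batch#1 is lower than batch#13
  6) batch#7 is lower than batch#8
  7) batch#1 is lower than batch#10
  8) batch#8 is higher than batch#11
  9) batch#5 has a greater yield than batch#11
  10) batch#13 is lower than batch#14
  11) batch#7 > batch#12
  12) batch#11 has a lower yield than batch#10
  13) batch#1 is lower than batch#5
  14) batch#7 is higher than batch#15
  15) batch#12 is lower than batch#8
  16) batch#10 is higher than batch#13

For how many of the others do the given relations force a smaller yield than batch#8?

7

From batch#8 the given relations immediately reach batch#11, batch#12, batch#10, batch#7.
From those, batch#1, batch#13, batch#15 — 7 in total.
Nothing else is reachable below batch#8; 7 in all.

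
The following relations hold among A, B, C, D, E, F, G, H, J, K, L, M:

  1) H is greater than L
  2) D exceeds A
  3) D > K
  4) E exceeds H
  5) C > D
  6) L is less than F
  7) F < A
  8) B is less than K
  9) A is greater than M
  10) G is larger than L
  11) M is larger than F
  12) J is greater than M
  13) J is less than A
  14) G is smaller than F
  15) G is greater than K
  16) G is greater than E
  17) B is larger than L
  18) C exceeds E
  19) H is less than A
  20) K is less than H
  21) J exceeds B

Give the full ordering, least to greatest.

L < B < K < H < E < G < F < M < J < A < D < C

Each adjacent pair is fixed by a given relation: L < B; B < K; K < H; H < E; E < G; G < F; F < M; M < J; J < A; A < D; D < C. Chaining them end to end gives the full order.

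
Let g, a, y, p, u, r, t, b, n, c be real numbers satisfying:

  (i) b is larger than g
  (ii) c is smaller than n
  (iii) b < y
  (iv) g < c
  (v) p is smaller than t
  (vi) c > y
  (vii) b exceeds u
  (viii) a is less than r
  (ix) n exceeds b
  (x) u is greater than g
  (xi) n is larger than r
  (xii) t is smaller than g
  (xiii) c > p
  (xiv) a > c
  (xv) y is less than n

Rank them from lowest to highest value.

p < t < g < u < b < y < c < a < r < n

The consecutive links are each given: p < t; t < g; g < u; u < b; b < y; y < c; c < a; a < r; r < n.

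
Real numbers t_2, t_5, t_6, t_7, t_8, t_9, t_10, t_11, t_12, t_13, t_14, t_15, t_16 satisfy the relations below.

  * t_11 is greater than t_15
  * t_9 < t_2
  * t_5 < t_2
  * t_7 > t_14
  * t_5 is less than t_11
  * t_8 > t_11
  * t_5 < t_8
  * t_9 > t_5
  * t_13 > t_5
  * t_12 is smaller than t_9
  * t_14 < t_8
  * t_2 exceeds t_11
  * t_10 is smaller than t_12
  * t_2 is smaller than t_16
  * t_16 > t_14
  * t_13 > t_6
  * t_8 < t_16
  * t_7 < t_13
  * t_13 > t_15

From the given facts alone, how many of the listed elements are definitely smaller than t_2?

6

The elements the relations force below t_2 are t_15, t_5, t_10, t_11, t_12, t_9 — no chain reaches any other.
That is 6.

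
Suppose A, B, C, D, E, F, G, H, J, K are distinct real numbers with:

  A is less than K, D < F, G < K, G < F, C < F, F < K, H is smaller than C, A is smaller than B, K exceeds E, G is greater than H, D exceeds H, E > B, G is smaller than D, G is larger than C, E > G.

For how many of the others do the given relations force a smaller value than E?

5

The elements the relations force below E are H, A, C, G, B — no chain reaches any other.
That is 5.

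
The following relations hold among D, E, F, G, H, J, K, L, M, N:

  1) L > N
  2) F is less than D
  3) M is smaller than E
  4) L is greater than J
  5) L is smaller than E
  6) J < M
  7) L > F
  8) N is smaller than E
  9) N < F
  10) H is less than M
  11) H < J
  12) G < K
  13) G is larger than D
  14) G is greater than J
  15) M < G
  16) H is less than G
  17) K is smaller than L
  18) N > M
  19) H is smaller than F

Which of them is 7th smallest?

G

Piecing the relations together gives one ordering: H < J < M < N < F < D < G < K < L < E.
The 7th smallest is G.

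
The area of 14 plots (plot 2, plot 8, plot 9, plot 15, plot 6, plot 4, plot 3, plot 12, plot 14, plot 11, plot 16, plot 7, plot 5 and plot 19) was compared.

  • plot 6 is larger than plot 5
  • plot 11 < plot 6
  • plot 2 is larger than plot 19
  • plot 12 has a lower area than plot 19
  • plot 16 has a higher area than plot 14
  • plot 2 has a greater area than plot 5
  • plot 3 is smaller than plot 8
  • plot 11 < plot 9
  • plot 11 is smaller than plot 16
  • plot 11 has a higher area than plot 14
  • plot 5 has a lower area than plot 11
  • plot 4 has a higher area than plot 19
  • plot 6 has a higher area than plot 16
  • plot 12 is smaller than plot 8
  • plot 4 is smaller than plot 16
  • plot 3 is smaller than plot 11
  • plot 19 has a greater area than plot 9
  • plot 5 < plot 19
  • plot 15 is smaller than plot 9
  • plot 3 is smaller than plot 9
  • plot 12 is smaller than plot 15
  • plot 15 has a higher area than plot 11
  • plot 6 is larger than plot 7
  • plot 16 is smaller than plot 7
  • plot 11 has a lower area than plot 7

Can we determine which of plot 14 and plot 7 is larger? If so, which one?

plot 7

Link the given pairs in sequence: plot 14 < plot 11; plot 11 < plot 15; plot 15 < plot 9; plot 9 < plot 19; plot 19 < plot 4; plot 4 < plot 16; plot 16 < plot 7.
Together: plot 14 < plot 11 < plot 15 < plot 9 < plot 19 < plot 4 < plot 16 < plot 7.
So plot 7 is larger.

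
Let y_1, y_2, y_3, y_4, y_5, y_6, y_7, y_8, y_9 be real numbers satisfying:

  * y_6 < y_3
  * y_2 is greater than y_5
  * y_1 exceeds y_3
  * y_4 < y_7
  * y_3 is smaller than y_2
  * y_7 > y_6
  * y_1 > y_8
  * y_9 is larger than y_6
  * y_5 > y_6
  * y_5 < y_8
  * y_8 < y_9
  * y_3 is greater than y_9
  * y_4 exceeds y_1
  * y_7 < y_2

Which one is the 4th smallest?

Chaining the given pairs: y_6 < y_5 < y_8 < y_9 < y_3 < y_1 < y_4 < y_7 < y_2.
The 4th smallest is y_9.

y_9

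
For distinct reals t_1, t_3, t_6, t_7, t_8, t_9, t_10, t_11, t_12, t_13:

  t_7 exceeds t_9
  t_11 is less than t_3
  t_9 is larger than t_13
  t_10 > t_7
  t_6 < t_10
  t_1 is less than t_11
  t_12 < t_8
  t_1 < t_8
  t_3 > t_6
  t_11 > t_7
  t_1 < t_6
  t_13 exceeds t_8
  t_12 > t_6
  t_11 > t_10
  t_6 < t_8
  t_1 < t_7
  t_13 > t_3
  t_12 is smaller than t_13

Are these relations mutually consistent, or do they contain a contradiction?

inconsistent

We have t_3 < t_13 stated directly, yet also t_13 < t_9 < t_7 < t_10 < t_11 < t_3 by chaining the others — so t_13 < t_3. Contradiction.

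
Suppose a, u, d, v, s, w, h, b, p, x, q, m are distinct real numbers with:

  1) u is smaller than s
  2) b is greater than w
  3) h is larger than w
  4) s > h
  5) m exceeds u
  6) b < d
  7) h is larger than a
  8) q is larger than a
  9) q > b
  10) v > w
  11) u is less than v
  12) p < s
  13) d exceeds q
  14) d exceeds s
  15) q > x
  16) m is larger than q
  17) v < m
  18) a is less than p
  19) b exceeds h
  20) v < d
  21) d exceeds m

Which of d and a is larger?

d

The relevant relations are a < h; h < b; b < q; q < m; m < d.
Chaining these gives a < h < b < q < m < d.
So a < d; d is the larger of the two.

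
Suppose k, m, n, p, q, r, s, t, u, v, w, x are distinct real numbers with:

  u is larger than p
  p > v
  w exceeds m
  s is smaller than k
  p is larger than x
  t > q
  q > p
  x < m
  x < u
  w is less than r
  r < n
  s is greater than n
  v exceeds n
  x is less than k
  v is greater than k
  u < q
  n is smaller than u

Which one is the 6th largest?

Chaining the given pairs: x < m < w < r < n < s < k < v < p < u < q < t.
Counting 6 from the largest end gives k.

k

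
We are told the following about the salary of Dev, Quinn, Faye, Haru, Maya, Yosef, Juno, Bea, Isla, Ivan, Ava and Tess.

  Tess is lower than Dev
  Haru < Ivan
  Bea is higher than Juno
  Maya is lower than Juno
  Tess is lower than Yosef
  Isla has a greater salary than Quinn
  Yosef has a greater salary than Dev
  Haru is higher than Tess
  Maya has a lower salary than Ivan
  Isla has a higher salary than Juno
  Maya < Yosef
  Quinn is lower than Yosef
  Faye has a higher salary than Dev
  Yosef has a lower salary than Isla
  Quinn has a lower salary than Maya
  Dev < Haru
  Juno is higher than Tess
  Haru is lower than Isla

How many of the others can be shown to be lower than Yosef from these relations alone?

Directly below Yosef: Quinn, Tess, Maya, Dev.
No other element is forced below Yosef by the given relations, so the count is 4.

4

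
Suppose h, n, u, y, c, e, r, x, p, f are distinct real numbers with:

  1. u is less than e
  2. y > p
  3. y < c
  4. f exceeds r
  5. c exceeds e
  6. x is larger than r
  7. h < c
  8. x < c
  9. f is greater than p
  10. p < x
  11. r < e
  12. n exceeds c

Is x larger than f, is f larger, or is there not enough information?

Following every chain through x: above x we get c, n; below x we get p, r.
f is not reached, and no chain runs the other way from f to x.
So the given relations leave the order of x and f undetermined.

undetermined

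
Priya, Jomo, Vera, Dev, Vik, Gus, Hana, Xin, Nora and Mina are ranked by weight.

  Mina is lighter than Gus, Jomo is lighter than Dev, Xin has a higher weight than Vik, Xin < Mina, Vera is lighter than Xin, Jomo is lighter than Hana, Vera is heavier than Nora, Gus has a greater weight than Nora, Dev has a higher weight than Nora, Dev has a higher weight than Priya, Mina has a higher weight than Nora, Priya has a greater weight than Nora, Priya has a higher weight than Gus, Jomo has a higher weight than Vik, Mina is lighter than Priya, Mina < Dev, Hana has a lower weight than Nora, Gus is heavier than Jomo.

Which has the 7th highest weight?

Nora

The consecutive relations fix a unique order: Vik < Jomo < Hana < Nora < Vera < Xin < Mina < Gus < Priya < Dev.
Counting 7 from the largest end gives Nora.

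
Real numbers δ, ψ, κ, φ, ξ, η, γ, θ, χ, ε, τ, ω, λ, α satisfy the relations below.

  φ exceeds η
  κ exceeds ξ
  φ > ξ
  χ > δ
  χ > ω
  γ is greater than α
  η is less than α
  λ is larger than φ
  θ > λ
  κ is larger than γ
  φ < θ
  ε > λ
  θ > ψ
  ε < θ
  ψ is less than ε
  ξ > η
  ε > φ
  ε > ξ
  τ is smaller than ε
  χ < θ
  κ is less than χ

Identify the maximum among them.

Chaining downward from θ: directly below it, ψ, φ, λ, ε, χ; then η, ξ, τ, ω, δ, κ; then γ; then α.
That covers every other element, and nothing is given above θ, so θ is the maximum.

θ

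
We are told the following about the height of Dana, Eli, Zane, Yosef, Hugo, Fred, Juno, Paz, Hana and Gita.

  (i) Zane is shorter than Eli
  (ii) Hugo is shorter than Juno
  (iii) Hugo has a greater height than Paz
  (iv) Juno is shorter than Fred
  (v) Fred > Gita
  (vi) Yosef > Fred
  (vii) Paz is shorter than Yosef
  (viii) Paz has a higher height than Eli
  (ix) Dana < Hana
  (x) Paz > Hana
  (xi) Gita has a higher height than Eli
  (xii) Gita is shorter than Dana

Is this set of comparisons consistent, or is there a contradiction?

Every relation is compatible with Zane < Eli < Gita < Dana < Hana < Paz < Hugo < Juno < Fred < Yosef; the set is consistent.

consistent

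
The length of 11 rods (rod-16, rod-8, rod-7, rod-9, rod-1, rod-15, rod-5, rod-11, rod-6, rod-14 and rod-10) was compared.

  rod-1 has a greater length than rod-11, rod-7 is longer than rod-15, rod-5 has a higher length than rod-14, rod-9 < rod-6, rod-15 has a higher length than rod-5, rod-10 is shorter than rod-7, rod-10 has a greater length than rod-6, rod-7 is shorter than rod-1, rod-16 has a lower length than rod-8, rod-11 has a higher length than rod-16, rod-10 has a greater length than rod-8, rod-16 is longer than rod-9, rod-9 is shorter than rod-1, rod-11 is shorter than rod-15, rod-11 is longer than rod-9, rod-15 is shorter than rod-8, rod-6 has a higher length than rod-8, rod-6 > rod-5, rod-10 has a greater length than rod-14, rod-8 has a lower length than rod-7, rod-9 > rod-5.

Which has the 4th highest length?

The consecutive relations fix a unique order: rod-14 < rod-5 < rod-9 < rod-16 < rod-11 < rod-15 < rod-8 < rod-6 < rod-10 < rod-7 < rod-1.
The 4th largest is rod-6.

rod-6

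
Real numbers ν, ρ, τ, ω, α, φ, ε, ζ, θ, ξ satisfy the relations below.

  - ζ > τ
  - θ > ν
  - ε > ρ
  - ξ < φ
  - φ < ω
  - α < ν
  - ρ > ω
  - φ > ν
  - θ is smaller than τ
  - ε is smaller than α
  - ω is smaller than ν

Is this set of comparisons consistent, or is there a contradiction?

inconsistent

We have ν < φ stated directly, yet also φ < ω < ρ < ε < α < ν by chaining the others — so φ < ν. Contradiction.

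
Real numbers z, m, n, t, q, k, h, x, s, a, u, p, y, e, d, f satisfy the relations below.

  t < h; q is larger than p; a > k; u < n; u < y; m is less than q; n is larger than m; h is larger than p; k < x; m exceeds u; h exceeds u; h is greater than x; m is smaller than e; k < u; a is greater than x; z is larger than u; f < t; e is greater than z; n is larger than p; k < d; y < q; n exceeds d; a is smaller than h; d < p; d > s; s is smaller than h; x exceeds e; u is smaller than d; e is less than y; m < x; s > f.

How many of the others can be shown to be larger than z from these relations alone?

6

The elements the relations force above z are e, y, x, a, h, q — no chain reaches any other.
That is 6.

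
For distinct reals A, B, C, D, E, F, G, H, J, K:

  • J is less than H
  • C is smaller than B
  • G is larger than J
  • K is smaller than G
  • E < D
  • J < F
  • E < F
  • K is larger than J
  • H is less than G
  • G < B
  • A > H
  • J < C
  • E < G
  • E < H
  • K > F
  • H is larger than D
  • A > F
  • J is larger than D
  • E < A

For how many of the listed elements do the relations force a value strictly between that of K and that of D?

Chaining upward from D reaches: J, C, F, H, G, A, B.
Chaining downward from K reaches: E, J, F.
Strictly between D and K are those in both lists: J, F — 2 elements.

2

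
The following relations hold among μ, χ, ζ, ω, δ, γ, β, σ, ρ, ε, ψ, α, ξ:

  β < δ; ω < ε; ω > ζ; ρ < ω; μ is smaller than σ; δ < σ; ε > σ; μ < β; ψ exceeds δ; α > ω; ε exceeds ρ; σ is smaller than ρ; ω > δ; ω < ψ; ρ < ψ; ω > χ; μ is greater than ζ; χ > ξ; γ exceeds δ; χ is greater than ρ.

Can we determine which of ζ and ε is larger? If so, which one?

ε

ζ < μ and μ < β give ζ < β.
Then β < δ extends the chain to δ.
Then δ < σ extends the chain to σ.
With σ < ρ: ζ < μ < β < δ < σ < ρ.
With ρ < χ: ζ < μ < β < δ < σ < ρ < χ.
Then χ < ω extends the chain to ω.
With ω < ε: ζ < μ < β < δ < σ < ρ < χ < ω < ε.
So ε is larger.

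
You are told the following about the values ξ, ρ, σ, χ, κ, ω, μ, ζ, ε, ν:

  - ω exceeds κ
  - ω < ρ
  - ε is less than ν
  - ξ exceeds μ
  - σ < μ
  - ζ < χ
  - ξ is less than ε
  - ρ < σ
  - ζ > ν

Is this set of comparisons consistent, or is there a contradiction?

consistent

The single ordering κ < ω < ρ < σ < μ < ξ < ε < ν < ζ < χ satisfies every listed relation, so no contradiction arises.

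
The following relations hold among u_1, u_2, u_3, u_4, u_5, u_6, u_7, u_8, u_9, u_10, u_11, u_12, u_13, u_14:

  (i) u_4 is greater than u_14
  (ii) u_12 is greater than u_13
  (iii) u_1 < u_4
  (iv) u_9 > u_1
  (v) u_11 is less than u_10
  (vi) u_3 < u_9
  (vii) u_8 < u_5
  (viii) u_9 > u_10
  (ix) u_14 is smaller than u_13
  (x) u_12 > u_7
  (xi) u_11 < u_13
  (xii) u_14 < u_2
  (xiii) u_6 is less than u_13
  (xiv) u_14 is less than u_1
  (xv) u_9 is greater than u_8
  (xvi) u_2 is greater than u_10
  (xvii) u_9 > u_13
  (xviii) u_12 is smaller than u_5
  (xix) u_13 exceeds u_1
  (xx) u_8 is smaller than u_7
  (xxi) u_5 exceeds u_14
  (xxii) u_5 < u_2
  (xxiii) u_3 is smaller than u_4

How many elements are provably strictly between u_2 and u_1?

3

The relations place u_1 below u_2. An element lies strictly between them when it is forced above u_1 and also forced below u_2.
Above u_1: {u_4, u_13, u_12, u_5, u_9}. Below u_2: {u_6, u_8, u_7, u_14, u_11, u_13, u_10, u_12, u_5}.
Intersection: {u_13, u_12, u_5} — 3.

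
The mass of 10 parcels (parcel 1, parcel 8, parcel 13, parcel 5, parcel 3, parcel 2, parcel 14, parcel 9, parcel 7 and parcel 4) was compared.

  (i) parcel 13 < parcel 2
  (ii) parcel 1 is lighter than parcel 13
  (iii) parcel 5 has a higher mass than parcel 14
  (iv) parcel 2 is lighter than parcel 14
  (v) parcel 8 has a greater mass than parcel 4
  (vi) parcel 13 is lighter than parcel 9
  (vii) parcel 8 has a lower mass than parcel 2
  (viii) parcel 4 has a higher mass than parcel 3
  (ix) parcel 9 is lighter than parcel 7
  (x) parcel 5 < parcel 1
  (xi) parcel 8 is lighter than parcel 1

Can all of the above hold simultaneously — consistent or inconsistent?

inconsistent

We have parcel 13 < parcel 2 stated directly, yet also parcel 2 < parcel 14 < parcel 5 < parcel 1 < parcel 13 by chaining the others — so parcel 2 < parcel 13. Contradiction.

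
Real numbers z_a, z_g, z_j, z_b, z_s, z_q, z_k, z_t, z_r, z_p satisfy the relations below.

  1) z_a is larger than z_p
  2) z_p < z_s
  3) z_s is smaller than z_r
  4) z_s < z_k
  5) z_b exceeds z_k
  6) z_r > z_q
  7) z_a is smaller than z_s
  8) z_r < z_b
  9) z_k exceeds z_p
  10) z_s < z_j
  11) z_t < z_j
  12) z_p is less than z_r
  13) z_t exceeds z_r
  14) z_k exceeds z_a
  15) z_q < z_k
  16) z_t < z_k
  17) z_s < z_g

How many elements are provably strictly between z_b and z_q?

Chaining upward from z_q reaches: z_r, z_t, z_k, z_j.
Chaining downward from z_b reaches: z_p, z_a, z_s, z_r, z_t, z_k.
Strictly between z_q and z_b are those in both lists: z_r, z_t, z_k — 3 elements.

3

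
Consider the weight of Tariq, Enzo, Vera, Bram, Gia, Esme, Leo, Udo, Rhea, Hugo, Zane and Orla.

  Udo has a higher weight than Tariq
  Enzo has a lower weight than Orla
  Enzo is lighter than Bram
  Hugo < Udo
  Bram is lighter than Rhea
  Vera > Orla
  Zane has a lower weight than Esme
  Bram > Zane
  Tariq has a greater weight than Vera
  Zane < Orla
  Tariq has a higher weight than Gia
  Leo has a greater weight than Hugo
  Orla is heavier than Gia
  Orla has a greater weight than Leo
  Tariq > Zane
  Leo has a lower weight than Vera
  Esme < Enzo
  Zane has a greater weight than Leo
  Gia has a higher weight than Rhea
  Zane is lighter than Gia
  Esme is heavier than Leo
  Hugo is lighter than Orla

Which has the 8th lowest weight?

Chaining the given pairs: Hugo < Leo < Zane < Esme < Enzo < Bram < Rhea < Gia < Orla < Vera < Tariq < Udo.
The 8th smallest is Gia.

Gia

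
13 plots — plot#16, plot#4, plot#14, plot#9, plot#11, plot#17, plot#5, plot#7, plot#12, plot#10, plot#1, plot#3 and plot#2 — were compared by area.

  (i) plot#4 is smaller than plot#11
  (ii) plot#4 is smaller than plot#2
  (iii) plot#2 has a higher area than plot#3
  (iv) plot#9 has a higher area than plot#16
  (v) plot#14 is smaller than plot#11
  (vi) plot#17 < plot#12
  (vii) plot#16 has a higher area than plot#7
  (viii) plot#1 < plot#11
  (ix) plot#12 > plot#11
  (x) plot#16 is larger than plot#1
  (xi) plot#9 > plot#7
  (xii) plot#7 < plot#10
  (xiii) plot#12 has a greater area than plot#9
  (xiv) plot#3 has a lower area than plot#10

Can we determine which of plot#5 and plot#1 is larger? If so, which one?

Following every chain through plot#1: above plot#1 we get plot#16, plot#9, plot#11, plot#12.
plot#5 is not reached, and no chain runs the other way from plot#5 to plot#1.
So the given relations leave the order of plot#1 and plot#5 undetermined.

undetermined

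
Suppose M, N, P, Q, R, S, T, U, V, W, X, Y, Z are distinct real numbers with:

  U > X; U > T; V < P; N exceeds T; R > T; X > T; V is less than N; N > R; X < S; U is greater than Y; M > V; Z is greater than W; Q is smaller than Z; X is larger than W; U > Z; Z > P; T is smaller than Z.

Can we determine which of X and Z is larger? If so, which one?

undetermined

Following every chain through X: above X we get S, U; below X we get T, W.
Z is not reached, and no chain runs the other way from Z to X.
So the given relations leave the order of X and Z undetermined.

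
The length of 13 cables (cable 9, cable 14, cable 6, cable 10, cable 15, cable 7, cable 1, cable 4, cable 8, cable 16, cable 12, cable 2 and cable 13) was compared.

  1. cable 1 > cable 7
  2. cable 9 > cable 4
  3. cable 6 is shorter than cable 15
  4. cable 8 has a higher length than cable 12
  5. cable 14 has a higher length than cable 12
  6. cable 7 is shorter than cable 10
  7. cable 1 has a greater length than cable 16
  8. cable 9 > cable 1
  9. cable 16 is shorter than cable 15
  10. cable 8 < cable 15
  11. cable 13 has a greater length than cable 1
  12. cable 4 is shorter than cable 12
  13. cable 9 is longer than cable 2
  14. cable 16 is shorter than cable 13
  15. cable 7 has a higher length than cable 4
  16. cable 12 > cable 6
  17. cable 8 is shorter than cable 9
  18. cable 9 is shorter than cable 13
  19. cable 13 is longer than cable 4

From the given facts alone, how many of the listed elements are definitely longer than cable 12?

From cable 12 the given relations immediately reach cable 14, cable 8.
From those, cable 15, cable 9 — 4 in total.
From those, cable 13 — 5 in total.
Nothing else is reachable above cable 12; 5 in all.

5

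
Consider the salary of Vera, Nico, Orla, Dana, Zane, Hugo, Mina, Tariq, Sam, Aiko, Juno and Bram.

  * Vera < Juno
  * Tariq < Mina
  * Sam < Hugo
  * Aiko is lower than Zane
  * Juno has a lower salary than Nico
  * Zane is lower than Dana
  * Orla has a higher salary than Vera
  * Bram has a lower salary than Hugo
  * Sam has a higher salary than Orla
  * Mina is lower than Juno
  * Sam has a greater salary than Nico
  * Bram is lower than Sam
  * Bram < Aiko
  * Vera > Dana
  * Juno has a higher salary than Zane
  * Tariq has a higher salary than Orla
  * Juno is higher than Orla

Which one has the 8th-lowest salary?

Chaining the given pairs: Bram < Aiko < Zane < Dana < Vera < Orla < Tariq < Mina < Juno < Nico < Sam < Hugo.
The 8th smallest is Mina.

Mina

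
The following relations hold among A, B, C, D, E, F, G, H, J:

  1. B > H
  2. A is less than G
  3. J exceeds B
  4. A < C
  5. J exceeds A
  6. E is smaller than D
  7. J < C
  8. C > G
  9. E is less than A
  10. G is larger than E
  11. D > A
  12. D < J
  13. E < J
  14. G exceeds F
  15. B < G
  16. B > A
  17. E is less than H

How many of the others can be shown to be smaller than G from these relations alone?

5

From G the given relations immediately reach E, A, B, F.
From those, H — 5 in total.
Nothing else is reachable below G; 5 in all.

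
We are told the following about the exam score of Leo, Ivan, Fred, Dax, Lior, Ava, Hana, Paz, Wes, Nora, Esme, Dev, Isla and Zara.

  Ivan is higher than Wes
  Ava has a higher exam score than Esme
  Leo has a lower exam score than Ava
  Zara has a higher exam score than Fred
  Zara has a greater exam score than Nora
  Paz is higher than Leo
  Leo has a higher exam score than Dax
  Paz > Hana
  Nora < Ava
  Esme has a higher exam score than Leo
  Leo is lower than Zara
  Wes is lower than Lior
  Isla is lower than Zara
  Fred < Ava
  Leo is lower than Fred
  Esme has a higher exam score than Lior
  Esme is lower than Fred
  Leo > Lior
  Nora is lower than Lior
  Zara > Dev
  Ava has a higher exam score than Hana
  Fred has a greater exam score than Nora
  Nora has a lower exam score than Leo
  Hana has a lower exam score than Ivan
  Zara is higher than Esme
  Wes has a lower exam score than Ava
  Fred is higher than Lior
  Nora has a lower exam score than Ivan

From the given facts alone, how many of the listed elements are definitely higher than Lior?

6

Directly above Lior: Leo, Esme, Fred.
One step further: Ava, Paz, Zara (6 so far).
Nothing else is reachable above Lior; 6 in all.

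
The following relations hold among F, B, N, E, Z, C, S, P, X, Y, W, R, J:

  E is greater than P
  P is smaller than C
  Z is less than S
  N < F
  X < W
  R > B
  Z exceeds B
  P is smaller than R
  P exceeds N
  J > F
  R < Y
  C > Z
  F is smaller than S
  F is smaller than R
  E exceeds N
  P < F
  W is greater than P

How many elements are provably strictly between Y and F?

1

Chaining upward from F reaches: R, J, S.
Chaining downward from Y reaches: N, P, B, R.
Strictly between F and Y are those in both lists: R — 1 element.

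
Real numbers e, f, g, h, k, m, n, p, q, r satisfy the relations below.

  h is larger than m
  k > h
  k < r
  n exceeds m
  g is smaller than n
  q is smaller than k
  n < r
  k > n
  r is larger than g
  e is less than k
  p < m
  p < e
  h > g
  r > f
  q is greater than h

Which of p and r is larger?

p < m and m < h give p < h.
With h < q: p < m < h < q.
With q < k: p < m < h < q < k.
Then k < r extends the chain to r.
So p < r; r is the larger of the two.

r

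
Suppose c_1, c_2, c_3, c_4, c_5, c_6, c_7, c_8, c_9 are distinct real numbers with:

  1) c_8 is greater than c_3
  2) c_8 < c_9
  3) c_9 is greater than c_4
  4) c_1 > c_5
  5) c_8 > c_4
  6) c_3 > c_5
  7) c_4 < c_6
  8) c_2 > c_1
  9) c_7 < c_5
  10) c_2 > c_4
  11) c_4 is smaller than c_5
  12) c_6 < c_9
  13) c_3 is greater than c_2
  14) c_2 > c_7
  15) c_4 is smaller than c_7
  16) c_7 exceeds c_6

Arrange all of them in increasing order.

Nothing is placed below c_4, so it is least; from there c_4 < c_6; c_6 < c_7; c_7 < c_5; c_5 < c_1; c_1 < c_2; c_2 < c_3; c_3 < c_8; c_8 < c_9, each given directly.

c_4 < c_6 < c_7 < c_5 < c_1 < c_2 < c_3 < c_8 < c_9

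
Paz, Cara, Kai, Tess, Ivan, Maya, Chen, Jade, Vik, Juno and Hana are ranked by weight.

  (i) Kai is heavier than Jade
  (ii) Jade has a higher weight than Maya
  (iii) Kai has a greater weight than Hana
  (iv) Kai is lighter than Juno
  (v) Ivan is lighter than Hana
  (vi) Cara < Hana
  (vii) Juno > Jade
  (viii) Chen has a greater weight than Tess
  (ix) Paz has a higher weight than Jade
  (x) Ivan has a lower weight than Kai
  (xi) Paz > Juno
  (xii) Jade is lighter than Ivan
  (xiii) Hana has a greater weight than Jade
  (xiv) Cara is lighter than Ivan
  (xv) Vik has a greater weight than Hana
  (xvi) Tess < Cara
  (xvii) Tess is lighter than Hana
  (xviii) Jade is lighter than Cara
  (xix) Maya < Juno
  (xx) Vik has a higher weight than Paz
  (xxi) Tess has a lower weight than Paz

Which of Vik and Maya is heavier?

Vik

Maya < Jade < Cara < Ivan < Hana < Kai < Juno < Paz < Vik, by transitivity through Jade, Cara, Ivan, Hana, Kai, Juno, Paz.
So Maya < Vik; Vik is the heavier of the two.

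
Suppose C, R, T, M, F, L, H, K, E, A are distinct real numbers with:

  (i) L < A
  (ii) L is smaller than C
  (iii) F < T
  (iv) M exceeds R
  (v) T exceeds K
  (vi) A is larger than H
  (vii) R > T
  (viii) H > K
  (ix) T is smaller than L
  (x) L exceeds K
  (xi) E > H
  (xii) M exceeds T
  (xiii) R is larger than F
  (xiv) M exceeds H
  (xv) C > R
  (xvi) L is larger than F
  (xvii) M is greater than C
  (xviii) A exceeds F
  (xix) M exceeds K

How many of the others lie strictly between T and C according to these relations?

2

The relations place T below C. An element lies strictly between them when it is forced above T and also forced below C.
Above T: {L, R, A, M}. Below C: {F, K, L, R}.
Intersection: {L, R} — 2.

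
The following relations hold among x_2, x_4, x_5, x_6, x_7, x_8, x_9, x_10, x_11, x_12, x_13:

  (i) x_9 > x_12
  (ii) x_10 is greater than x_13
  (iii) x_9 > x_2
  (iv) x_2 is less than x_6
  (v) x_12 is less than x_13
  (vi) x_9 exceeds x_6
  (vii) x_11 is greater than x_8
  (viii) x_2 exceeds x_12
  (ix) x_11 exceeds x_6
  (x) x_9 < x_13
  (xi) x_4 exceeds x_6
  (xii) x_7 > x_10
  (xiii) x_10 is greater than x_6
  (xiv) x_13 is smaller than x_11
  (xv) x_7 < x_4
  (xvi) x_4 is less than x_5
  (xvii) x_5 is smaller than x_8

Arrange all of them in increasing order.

The consecutive links are each given: x_12 < x_2; x_2 < x_6; x_6 < x_9; x_9 < x_13; x_13 < x_10; x_10 < x_7; x_7 < x_4; x_4 < x_5; x_5 < x_8; x_8 < x_11.

x_12 < x_2 < x_6 < x_9 < x_13 < x_10 < x_7 < x_4 < x_5 < x_8 < x_11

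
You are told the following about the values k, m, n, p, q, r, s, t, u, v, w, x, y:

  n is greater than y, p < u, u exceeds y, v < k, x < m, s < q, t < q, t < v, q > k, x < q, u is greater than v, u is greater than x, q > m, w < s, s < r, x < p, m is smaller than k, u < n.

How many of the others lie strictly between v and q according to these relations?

1

The relations place v below q. An element lies strictly between them when it is forced above v and also forced below q.
Above v: {u, k, n}. Below q: {w, t, x, m, k, s}.
Intersection: {k} — 1.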